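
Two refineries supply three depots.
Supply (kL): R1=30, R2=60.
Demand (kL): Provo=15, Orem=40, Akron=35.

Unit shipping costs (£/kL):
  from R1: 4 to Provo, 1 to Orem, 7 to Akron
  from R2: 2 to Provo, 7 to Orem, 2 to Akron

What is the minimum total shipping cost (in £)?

200

An optimal shipping plan:
  R1 to Orem: 30 kL
  R2 to Provo: 15 kL
  R2 to Orem: 10 kL
  R2 to Akron: 35 kL
Total cost = £200.
(Supply check: R1 ships 30; R2 ships 60.)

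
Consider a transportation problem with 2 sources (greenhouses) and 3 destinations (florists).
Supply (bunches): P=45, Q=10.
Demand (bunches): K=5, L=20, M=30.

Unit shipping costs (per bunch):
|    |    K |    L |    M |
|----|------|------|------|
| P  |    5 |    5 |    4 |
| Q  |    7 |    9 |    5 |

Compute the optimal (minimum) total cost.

255

A cheapest plan:
  P to K: 5 × 5 = 25
  P to L: 20 × 5 = 100
  P to M: 20 × 4 = 80
  Q to M: 10 × 5 = 50
Total = 25 + 100 + 80 + 50 = 255.
(Supply check: P ships 45; Q ships 10.)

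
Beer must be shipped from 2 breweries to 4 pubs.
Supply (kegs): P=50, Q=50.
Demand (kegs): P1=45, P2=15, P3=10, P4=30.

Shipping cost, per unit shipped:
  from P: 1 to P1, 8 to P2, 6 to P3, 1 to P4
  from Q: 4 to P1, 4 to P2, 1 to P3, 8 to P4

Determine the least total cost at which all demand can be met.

220

Optimal allocation:
  P->P1: 20 × 1 = 20
  P->P4: 30 × 1 = 30
  Q->P1: 25 × 4 = 100
  Q->P2: 15 × 4 = 60
  Q->P3: 10 × 1 = 10
Total = 20 + 30 + 100 + 60 + 10 = 220.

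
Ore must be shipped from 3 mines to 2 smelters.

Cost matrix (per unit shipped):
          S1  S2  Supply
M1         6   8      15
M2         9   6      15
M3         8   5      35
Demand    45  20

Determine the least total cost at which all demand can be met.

One minimum-cost allocation:
  M1->S1: 15 × 6 = 90
  M2->S1: 15 × 9 = 135
  M3->S1: 15 × 8 = 120
  M3->S2: 20 × 5 = 100
Total = 90 + 135 + 120 + 100 = 445.
(Supply check: M1 ships 15; M2 ships 15; M3 ships 35.)

445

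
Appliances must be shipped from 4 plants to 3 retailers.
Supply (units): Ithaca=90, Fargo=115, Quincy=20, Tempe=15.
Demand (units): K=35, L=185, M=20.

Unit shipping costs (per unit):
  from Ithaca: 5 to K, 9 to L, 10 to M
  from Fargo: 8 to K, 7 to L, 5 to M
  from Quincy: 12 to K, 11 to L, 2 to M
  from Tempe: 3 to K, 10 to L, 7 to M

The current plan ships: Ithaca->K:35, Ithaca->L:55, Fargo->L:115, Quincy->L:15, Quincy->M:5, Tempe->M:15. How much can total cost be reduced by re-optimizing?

135

Current plan cost = 35·5 + 55·9 + 115·7 + 15·11 + 5·2 + 15·7 = 1755.
Optimal plan:
  Ithaca->K: 20 × 5 = 100
  Ithaca->L: 70 × 9 = 630
  Fargo->L: 115 × 7 = 805
  Quincy->M: 20 × 2 = 40
  Tempe->K: 15 × 3 = 45
Optimal cost = 1620.
Saving = 1755 − 1620 = 135.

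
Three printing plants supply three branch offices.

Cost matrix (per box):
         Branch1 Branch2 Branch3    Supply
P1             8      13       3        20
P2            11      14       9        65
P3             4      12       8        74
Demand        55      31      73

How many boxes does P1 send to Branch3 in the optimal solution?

20

Optimal shipments:
  P1->Branch3: 20 × 3 = 60
  P2->Branch2: 12 × 14 = 168
  P2->Branch3: 53 × 9 = 477
  P3->Branch1: 55 × 4 = 220
  P3->Branch2: 19 × 12 = 228
Total cost = 1153.
So P1→Branch3 carries 20 boxes.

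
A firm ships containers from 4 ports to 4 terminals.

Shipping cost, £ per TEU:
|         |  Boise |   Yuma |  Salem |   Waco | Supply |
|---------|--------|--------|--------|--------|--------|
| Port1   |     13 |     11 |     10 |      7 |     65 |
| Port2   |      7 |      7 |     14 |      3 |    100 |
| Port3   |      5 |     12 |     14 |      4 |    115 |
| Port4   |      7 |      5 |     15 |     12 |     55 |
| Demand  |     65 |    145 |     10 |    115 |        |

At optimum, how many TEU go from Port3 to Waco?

Optimal shipments:
  Port1–Yuma: 55 TEU
  Port1–Salem: 10 TEU
  Port2–Yuma: 35 TEU
  Port2–Waco: 65 TEU
  Port3–Boise: 65 TEU
  Port3–Waco: 50 TEU
  Port4–Yuma: 55 TEU
Total cost = £1945.
So Port3→Waco carries 50 TEU.

50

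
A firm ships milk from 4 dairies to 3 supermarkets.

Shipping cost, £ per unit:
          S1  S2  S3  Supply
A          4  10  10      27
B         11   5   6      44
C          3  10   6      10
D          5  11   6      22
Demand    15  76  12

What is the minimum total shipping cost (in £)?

672

Optimal allocation:
  A->S2: 27 crates
  B->S2: 44 crates
  C->S1: 10 crates
  D->S1: 5 crates
  D->S2: 5 crates
  D->S3: 12 crates
Total cost = £672.
(Supply check: A ships 27; B ships 44; C ships 10; D ships 22.)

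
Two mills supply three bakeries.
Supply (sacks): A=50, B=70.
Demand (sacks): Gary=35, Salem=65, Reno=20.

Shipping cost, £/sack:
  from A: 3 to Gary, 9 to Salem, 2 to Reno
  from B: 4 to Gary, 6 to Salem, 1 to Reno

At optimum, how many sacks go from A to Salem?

The minimum-cost plan:
  A to Gary: 35 × £3 = £105
  A to Reno: 15 × £2 = £30
  B to Salem: 65 × £6 = £390
  B to Reno: 5 × £1 = £5
Total cost = £530.
The route A→Salem is not used.

0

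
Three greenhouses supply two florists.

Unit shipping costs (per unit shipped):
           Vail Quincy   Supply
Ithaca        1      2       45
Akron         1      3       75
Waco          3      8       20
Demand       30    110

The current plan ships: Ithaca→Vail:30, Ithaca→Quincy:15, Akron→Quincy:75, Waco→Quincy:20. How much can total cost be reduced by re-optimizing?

90

Current plan cost = 30·1 + 15·2 + 75·3 + 20·8 = 445.
Optimal plan:
  Ithaca→Quincy: 45 bunches
  Akron→Vail: 10 bunches
  Akron→Quincy: 65 bunches
  Waco→Vail: 20 bunches
Optimal cost = 355.
Saving = 445 − 355 = 90.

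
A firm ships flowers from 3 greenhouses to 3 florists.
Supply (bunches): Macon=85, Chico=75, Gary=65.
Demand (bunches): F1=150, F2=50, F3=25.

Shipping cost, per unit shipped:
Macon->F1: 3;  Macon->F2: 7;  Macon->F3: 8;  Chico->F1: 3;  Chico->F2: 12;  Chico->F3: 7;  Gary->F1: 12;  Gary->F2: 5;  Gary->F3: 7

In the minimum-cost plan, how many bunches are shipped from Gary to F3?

The minimum-cost plan:
  Macon–F1: 85 × 3 = 255
  Chico–F1: 65 × 3 = 195
  Chico–F3: 10 × 7 = 70
  Gary–F2: 50 × 5 = 250
  Gary–F3: 15 × 7 = 105
Total cost = 875.
So Gary→F3 carries 15 bunches.

15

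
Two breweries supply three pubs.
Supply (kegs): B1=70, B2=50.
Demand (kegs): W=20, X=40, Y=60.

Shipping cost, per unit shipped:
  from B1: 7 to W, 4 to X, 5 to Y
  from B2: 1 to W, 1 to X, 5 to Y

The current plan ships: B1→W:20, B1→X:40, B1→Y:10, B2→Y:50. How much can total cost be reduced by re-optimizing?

210

Current plan cost = 20·7 + 40·4 + 10·5 + 50·5 = 600.
Optimal plan:
  B1–X: 10 kegs
  B1–Y: 60 kegs
  B2–W: 20 kegs
  B2–X: 30 kegs
Optimal cost = 390.
Saving = 600 − 390 = 210.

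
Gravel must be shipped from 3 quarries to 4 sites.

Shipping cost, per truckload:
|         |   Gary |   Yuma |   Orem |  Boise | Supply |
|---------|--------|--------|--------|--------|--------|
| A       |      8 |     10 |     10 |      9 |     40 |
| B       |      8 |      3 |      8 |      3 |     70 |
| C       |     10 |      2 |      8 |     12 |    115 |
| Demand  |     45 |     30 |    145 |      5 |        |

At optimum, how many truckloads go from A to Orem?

0

The minimum-cost plan:
  A to Gary: 40 truckloads
  B to Gary: 5 truckloads
  B to Orem: 60 truckloads
  B to Boise: 5 truckloads
  C to Yuma: 30 truckloads
  C to Orem: 85 truckloads
Total cost = 1595.
The route A→Orem is not used.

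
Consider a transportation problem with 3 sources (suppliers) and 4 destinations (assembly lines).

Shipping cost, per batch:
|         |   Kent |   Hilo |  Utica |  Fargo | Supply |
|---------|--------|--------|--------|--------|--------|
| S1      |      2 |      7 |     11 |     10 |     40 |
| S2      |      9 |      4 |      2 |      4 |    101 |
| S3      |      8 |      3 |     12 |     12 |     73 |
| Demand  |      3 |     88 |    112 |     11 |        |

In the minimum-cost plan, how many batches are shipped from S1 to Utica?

11

Optimal shipments:
  S1 to Kent: 3 batches
  S1 to Hilo: 15 batches
  S1 to Utica: 11 batches
  S1 to Fargo: 11 batches
  S2 to Utica: 101 batches
  S3 to Hilo: 73 batches
Total cost = 763.
So S1→Utica carries 11 batches.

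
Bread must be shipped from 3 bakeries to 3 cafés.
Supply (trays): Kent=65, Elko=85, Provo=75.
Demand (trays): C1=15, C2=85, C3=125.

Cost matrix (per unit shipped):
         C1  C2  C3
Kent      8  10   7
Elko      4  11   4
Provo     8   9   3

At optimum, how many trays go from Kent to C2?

Optimal shipments:
  Kent→C2: 65 × 10 = 650
  Elko→C1: 15 × 4 = 60
  Elko→C3: 70 × 4 = 280
  Provo→C2: 20 × 9 = 180
  Provo→C3: 55 × 3 = 165
Total cost = 1335.
So Kent→C2 carries 65 trays.

65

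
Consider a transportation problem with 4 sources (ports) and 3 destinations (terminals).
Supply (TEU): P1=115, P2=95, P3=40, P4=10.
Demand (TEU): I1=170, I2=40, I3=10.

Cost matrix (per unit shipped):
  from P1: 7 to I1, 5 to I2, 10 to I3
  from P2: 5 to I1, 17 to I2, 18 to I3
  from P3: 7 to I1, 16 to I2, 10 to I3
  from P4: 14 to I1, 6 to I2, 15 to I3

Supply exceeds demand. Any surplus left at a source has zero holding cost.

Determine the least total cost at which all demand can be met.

1300

An optimal shipping plan:
  P1 to I1: 45 × 7 = 315
  P1 to I2: 40 × 5 = 200
  P2 to I1: 95 × 5 = 475
  P3 to I1: 30 × 7 = 210
  P3 to I3: 10 × 10 = 100
Total = 315 + 200 + 475 + 210 + 100 = 1300.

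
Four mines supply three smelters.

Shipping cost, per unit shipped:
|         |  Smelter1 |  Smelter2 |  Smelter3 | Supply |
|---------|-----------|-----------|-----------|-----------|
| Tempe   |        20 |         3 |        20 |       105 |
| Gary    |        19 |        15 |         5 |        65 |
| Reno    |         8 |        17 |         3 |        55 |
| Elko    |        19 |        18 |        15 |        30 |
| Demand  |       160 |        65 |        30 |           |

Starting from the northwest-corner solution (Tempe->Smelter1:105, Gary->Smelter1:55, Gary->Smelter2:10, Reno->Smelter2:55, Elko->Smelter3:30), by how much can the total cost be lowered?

1860

Current plan cost = 105·20 + 55·19 + 10·15 + 55·17 + 30·15 = 4680.
Optimal plan:
  Tempe→Smelter1: 40 × 20 = 800
  Tempe→Smelter2: 65 × 3 = 195
  Gary→Smelter1: 35 × 19 = 665
  Gary→Smelter3: 30 × 5 = 150
  Reno→Smelter1: 55 × 8 = 440
  Elko→Smelter1: 30 × 19 = 570
Optimal cost = 2820.
Saving = 4680 − 2820 = 1860.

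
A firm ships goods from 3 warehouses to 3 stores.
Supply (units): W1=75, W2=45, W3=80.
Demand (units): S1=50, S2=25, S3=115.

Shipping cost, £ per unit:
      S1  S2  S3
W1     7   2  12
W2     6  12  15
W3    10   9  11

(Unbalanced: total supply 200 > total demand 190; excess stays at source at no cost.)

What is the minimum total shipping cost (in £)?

1655

A cheapest plan:
  W1 to S1: 5 units
  W1 to S2: 25 units
  W1 to S3: 35 units
  W2 to S1: 45 units
  W3 to S3: 80 units
Total cost = £1655.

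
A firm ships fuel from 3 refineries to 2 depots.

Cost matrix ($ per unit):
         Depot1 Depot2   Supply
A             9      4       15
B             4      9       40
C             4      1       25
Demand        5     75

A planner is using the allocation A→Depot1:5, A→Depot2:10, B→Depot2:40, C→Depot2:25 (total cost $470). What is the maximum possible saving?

Current plan cost = 5·9 + 10·4 + 40·9 + 25·1 = $470.
Optimal plan:
  A to Depot2: 15 × $4 = $60
  B to Depot1: 5 × $4 = $20
  B to Depot2: 35 × $9 = $315
  C to Depot2: 25 × $1 = $25
Optimal cost = $420.
Saving = 470 − 420 = $50.

50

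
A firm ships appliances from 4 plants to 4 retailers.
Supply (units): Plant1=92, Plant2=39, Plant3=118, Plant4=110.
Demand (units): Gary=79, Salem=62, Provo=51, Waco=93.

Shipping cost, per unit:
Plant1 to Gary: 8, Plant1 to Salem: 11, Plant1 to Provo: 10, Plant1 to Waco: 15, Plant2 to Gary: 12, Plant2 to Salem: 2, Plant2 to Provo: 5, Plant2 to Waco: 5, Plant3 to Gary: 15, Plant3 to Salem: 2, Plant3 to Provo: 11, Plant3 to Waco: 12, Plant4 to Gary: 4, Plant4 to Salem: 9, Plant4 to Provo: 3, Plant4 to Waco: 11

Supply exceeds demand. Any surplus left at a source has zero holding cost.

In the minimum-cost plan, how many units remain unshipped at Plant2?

An optimal plan:
  Plant1 to Gary: 20 units
  Plant2 to Waco: 39 units
  Plant3 to Salem: 62 units
  Plant3 to Waco: 54 units
  Plant4 to Gary: 59 units
  Plant4 to Provo: 51 units
Total cost = 1516.
Plant2 ships 39 of its 39, leaving 0.

0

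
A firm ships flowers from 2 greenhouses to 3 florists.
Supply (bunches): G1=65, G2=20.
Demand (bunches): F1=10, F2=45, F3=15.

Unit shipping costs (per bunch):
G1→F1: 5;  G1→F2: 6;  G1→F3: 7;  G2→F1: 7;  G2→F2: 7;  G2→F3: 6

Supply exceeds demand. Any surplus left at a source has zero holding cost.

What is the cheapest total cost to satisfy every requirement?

Optimal allocation:
  G1–F1: 10 × 5 = 50
  G1–F2: 45 × 6 = 270
  G2–F3: 15 × 6 = 90
Total = 50 + 270 + 90 = 410.

410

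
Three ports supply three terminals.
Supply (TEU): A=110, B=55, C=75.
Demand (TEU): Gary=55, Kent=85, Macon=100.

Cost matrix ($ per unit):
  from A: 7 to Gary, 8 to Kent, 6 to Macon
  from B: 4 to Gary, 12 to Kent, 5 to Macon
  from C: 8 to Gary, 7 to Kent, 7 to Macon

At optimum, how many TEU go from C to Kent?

Optimal shipments:
  A to Kent: 10 × $8 = $80
  A to Macon: 100 × $6 = $600
  B to Gary: 55 × $4 = $220
  C to Kent: 75 × $7 = $525
Total cost = $1425.
So C→Kent carries 75 TEU.

75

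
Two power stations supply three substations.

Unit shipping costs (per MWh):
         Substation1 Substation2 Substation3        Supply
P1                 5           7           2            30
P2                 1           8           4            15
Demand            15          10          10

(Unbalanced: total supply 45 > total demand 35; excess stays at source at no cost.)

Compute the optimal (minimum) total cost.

105

Optimal allocation:
  P1–Substation2: 10 MWh
  P1–Substation3: 10 MWh
  P2–Substation1: 15 MWh
Total cost = 105.
(Supply check: P1 ships 20; P2 ships 15.)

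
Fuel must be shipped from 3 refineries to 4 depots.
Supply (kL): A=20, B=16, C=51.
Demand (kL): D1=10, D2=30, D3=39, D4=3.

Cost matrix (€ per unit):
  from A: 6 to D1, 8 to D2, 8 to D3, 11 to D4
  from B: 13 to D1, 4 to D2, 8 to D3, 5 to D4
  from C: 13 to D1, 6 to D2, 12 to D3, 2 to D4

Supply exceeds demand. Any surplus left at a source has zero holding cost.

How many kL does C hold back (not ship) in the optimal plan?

5

Minimum-cost shipments:
  A->D1: 10 kL
  A->D3: 10 kL
  B->D3: 16 kL
  C->D2: 30 kL
  C->D3: 13 kL
  C->D4: 3 kL
Total cost = €610.
C ships 46 of its 51, leaving 5.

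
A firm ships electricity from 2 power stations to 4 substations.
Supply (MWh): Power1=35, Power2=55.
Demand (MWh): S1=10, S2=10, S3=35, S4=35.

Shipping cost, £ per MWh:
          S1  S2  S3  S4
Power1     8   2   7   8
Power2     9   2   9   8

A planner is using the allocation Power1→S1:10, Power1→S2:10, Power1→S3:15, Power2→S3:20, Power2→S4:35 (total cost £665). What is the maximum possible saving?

30

Current plan cost = 10·8 + 10·2 + 15·7 + 20·9 + 35·8 = £665.
Optimal plan:
  Power1–S3: 35 MWh
  Power2–S1: 10 MWh
  Power2–S2: 10 MWh
  Power2–S4: 35 MWh
Optimal cost = £635.
Saving = 665 − 635 = £30.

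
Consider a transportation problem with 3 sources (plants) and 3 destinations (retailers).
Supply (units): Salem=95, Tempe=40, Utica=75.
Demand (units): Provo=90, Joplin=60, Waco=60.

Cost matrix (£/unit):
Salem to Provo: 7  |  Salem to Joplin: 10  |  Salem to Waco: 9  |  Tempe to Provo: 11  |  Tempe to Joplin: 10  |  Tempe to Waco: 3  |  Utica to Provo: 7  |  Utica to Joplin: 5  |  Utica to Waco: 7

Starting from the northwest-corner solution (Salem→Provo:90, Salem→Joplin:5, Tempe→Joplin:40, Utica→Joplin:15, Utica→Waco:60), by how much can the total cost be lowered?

375

Current plan cost = 90·7 + 5·10 + 40·10 + 15·5 + 60·7 = £1575.
Optimal plan:
  Salem->Provo: 90 units
  Salem->Waco: 5 units
  Tempe->Waco: 40 units
  Utica->Joplin: 60 units
  Utica->Waco: 15 units
Optimal cost = £1200.
Saving = 1575 − 1200 = £375.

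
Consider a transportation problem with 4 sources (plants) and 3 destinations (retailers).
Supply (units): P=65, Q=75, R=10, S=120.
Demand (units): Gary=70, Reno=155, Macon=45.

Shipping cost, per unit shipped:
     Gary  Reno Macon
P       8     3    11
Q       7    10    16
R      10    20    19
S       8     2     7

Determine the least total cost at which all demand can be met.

One minimum-cost allocation:
  P–Reno: 65 × 3 = 195
  Q–Gary: 60 × 7 = 420
  Q–Reno: 15 × 10 = 150
  R–Gary: 10 × 10 = 100
  S–Reno: 75 × 2 = 150
  S–Macon: 45 × 7 = 315
Total = 195 + 420 + 150 + 100 + 150 + 315 = 1330.

1330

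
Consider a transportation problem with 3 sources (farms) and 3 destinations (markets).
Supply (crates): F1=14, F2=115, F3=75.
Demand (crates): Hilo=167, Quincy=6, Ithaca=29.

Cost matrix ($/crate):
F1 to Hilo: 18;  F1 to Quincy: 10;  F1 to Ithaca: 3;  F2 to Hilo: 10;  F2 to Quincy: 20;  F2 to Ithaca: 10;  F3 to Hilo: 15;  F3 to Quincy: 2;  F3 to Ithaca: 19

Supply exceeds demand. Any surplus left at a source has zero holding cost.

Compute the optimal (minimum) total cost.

A cheapest plan:
  F1→Ithaca: 14 × $3 = $42
  F2→Hilo: 100 × $10 = $1000
  F2→Ithaca: 15 × $10 = $150
  F3→Hilo: 67 × $15 = $1005
  F3→Quincy: 6 × $2 = $12
Total = 42 + 1000 + 150 + 1005 + 12 = $2209.

2209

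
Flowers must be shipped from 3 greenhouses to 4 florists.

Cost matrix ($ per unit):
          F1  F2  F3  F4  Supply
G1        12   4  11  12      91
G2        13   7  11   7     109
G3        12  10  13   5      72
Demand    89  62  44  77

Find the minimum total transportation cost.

2255

A cheapest plan:
  G1 to F1: 29 × $12 = $348
  G1 to F2: 62 × $4 = $248
  G2 to F1: 60 × $13 = $780
  G2 to F3: 44 × $11 = $484
  G2 to F4: 5 × $7 = $35
  G3 to F4: 72 × $5 = $360
Total = 348 + 248 + 780 + 484 + 35 + 360 = $2255.
(Supply check: G1 ships 91; G2 ships 109; G3 ships 72.)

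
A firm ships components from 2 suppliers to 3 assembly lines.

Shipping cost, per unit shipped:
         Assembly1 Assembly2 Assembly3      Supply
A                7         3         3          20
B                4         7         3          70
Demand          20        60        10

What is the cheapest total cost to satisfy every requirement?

An optimal shipping plan:
  A to Assembly2: 20 batches
  B to Assembly1: 20 batches
  B to Assembly2: 40 batches
  B to Assembly3: 10 batches
Total cost = 450.

450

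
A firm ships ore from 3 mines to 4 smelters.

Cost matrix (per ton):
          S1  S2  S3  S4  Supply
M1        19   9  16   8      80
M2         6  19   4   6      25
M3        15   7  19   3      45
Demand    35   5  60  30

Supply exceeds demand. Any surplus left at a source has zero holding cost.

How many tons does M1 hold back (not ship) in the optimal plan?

An optimal plan:
  M1–S2: 5 × 9 = 45
  M1–S3: 55 × 16 = 880
  M2–S1: 20 × 6 = 120
  M2–S3: 5 × 4 = 20
  M3–S1: 15 × 15 = 225
  M3–S4: 30 × 3 = 90
Total cost = 1380.
M1 ships 60 of its 80, leaving 20.

20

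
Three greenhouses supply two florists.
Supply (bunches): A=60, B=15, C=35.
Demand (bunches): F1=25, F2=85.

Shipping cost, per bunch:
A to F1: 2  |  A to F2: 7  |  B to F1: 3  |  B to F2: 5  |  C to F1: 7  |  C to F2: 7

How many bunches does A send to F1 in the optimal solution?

Optimal shipments:
  A–F1: 25 × 2 = 50
  A–F2: 35 × 7 = 245
  B–F2: 15 × 5 = 75
  C–F2: 35 × 7 = 245
Total cost = 615.
So A→F1 carries 25 bunches.

25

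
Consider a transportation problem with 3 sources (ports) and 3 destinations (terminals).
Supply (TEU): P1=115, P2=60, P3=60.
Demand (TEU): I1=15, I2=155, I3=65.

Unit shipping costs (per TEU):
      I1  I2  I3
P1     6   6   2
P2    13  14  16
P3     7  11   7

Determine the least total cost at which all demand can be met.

1870

A cheapest plan:
  P1–I2: 50 TEU
  P1–I3: 65 TEU
  P2–I2: 60 TEU
  P3–I1: 15 TEU
  P3–I2: 45 TEU
Total cost = 1870.
(Supply check: P1 ships 115; P2 ships 60; P3 ships 60.)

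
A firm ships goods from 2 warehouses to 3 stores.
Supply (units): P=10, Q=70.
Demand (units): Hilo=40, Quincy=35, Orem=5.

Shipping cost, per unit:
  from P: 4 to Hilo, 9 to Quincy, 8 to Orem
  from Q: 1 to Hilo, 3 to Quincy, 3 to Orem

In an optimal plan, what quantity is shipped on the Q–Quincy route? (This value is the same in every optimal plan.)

35

Solving gives:
  P to Hilo: 10 units
  Q to Hilo: 30 units
  Q to Quincy: 35 units
  Q to Orem: 5 units
Total cost = 190.
So Q→Quincy carries 35 units.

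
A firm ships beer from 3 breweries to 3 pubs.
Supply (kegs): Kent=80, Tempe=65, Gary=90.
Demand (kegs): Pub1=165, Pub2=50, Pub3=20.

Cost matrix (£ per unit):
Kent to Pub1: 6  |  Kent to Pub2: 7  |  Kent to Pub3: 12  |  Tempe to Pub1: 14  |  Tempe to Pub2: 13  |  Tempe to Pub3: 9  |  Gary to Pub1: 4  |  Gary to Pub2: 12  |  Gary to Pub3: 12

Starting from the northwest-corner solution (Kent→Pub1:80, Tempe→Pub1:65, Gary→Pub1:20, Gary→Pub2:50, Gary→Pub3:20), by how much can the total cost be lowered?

Current plan cost = 80·6 + 65·14 + 20·4 + 50·12 + 20·12 = £2310.
Optimal plan:
  Kent->Pub1: 75 × £6 = £450
  Kent->Pub2: 5 × £7 = £35
  Tempe->Pub2: 45 × £13 = £585
  Tempe->Pub3: 20 × £9 = £180
  Gary->Pub1: 90 × £4 = £360
Optimal cost = £1610.
Saving = 2310 − 1610 = £700.

700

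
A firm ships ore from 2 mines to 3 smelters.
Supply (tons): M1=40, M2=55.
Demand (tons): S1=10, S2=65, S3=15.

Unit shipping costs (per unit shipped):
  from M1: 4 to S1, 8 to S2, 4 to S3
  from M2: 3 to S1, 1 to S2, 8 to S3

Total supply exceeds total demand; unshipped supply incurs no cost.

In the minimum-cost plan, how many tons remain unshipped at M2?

Minimum-cost shipments:
  M1→S1: 10 × 4 = 40
  M1→S2: 10 × 8 = 80
  M1→S3: 15 × 4 = 60
  M2→S2: 55 × 1 = 55
Total cost = 235.
M2 ships 55 of its 55, leaving 0.

0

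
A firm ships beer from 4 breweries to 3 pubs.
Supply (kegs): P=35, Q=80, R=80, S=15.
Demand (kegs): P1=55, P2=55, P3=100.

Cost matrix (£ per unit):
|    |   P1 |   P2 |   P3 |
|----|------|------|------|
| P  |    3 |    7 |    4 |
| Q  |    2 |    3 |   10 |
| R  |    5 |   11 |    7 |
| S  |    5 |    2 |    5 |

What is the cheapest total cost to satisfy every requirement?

900

One minimum-cost allocation:
  P→P3: 35 × £4 = £140
  Q→P1: 40 × £2 = £80
  Q→P2: 40 × £3 = £120
  R→P1: 15 × £5 = £75
  R→P3: 65 × £7 = £455
  S→P2: 15 × £2 = £30
Total = 140 + 80 + 120 + 75 + 455 + 30 = £900.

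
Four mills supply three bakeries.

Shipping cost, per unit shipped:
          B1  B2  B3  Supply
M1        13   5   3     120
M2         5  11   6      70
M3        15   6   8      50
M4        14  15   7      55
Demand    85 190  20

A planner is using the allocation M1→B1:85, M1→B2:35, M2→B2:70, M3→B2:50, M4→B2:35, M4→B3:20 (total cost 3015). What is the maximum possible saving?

1115

Current plan cost = 85·13 + 35·5 + 70·11 + 50·6 + 35·15 + 20·7 = 3015.
Optimal plan:
  M1 to B2: 120 × 5 = 600
  M2 to B1: 70 × 5 = 350
  M3 to B2: 50 × 6 = 300
  M4 to B1: 15 × 14 = 210
  M4 to B2: 20 × 15 = 300
  M4 to B3: 20 × 7 = 140
Optimal cost = 1900.
Saving = 3015 − 1900 = 1115.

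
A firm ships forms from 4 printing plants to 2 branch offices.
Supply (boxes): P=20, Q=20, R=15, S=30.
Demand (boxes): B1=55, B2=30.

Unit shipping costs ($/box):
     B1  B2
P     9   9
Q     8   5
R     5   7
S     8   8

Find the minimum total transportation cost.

One minimum-cost allocation:
  P–B1: 20 × $9 = $180
  Q–B2: 20 × $5 = $100
  R–B1: 15 × $5 = $75
  S–B1: 20 × $8 = $160
  S–B2: 10 × $8 = $80
Total = 180 + 100 + 75 + 160 + 80 = $595.

595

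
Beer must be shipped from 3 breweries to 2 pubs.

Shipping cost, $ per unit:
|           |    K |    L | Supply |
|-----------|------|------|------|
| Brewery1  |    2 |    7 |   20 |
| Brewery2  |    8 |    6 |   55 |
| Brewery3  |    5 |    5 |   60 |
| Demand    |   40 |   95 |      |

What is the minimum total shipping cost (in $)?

670

A cheapest plan:
  Brewery1–K: 20 kegs
  Brewery2–L: 55 kegs
  Brewery3–K: 20 kegs
  Brewery3–L: 40 kegs
Total cost = $670.
(Supply check: Brewery1 ships 20; Brewery2 ships 55; Brewery3 ships 60.)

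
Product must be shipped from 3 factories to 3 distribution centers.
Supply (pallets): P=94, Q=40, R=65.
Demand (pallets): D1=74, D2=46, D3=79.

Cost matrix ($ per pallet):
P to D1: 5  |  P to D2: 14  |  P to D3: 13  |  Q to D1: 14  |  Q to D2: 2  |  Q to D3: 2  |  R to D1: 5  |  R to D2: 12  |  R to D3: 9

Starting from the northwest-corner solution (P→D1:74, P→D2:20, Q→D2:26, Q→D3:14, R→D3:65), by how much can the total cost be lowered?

14

Current plan cost = 74·5 + 20·14 + 26·2 + 14·2 + 65·9 = $1315.
Optimal plan:
  P→D1: 74 pallets
  P→D2: 6 pallets
  P→D3: 14 pallets
  Q→D2: 40 pallets
  R→D3: 65 pallets
Optimal cost = $1301.
Saving = 1315 − 1301 = $14.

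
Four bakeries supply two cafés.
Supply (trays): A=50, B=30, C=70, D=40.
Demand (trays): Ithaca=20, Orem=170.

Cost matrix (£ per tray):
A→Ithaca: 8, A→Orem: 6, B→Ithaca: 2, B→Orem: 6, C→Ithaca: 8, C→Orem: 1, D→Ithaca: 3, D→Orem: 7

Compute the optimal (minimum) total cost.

An optimal shipping plan:
  A→Orem: 50 × £6 = £300
  B→Ithaca: 20 × £2 = £40
  B→Orem: 10 × £6 = £60
  C→Orem: 70 × £1 = £70
  D→Orem: 40 × £7 = £280
Total = 300 + 40 + 60 + 70 + 280 = £750.

750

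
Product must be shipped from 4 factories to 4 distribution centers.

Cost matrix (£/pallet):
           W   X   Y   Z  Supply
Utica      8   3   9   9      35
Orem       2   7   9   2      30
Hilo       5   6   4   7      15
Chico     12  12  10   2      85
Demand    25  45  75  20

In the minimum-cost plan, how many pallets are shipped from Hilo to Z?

0

Solving gives:
  Utica->X: 35 × £3 = £105
  Orem->W: 25 × £2 = £50
  Orem->X: 5 × £7 = £35
  Hilo->Y: 15 × £4 = £60
  Chico->X: 5 × £12 = £60
  Chico->Y: 60 × £10 = £600
  Chico->Z: 20 × £2 = £40
Total cost = £950.
The route Hilo→Z is not used.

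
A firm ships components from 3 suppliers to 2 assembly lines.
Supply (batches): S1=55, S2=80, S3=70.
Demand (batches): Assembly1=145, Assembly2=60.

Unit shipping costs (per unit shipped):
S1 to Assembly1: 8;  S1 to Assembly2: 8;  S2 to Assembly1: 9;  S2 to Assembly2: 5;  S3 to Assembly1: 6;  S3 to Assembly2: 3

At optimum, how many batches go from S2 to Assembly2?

60

Solving gives:
  S1→Assembly1: 55 × 8 = 440
  S2→Assembly1: 20 × 9 = 180
  S2→Assembly2: 60 × 5 = 300
  S3→Assembly1: 70 × 6 = 420
Total cost = 1340.
So S2→Assembly2 carries 60 batches.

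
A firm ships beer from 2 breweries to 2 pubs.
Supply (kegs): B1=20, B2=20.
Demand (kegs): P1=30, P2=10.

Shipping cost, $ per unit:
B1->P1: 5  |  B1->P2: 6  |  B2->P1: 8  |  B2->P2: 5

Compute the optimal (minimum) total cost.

230

A cheapest plan:
  B1–P1: 20 kegs
  B2–P1: 10 kegs
  B2–P2: 10 kegs
Total cost = $230.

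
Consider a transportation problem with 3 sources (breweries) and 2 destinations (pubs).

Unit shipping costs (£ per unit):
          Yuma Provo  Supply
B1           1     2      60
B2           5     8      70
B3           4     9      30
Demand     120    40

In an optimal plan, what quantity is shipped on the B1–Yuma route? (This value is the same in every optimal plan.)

Solving gives:
  B1→Yuma: 20 kegs
  B1→Provo: 40 kegs
  B2→Yuma: 70 kegs
  B3→Yuma: 30 kegs
Total cost = £570.
So B1→Yuma carries 20 kegs.

20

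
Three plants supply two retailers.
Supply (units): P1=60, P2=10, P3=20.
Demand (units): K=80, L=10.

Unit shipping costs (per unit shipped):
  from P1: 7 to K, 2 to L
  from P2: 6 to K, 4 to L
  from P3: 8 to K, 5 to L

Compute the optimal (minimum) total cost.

One minimum-cost allocation:
  P1 to K: 50 × 7 = 350
  P1 to L: 10 × 2 = 20
  P2 to K: 10 × 6 = 60
  P3 to K: 20 × 8 = 160
Total = 350 + 20 + 60 + 160 = 590.

590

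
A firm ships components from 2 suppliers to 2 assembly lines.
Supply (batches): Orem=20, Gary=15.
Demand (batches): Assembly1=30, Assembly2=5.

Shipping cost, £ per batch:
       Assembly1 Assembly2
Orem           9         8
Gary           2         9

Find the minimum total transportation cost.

205

An optimal shipping plan:
  Orem–Assembly1: 15 batches
  Orem–Assembly2: 5 batches
  Gary–Assembly1: 15 batches
Total cost = £205.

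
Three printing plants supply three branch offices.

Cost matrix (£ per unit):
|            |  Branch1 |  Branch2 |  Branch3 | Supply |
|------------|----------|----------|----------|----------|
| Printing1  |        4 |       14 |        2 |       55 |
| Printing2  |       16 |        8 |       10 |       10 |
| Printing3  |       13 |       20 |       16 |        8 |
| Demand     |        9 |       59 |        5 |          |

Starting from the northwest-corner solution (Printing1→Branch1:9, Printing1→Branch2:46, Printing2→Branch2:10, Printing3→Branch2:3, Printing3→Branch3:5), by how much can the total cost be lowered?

Current plan cost = 9·4 + 46·14 + 10·8 + 3·20 + 5·16 = £900.
Optimal plan:
  Printing1–Branch1: 9 boxes
  Printing1–Branch2: 41 boxes
  Printing1–Branch3: 5 boxes
  Printing2–Branch2: 10 boxes
  Printing3–Branch2: 8 boxes
Optimal cost = £860.
Saving = 900 − 860 = £40.

40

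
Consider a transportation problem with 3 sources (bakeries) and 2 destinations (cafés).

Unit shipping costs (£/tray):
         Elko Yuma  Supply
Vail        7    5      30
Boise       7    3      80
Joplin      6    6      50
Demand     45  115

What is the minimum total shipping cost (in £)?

690

A cheapest plan:
  Vail→Yuma: 30 × £5 = £150
  Boise→Yuma: 80 × £3 = £240
  Joplin→Elko: 45 × £6 = £270
  Joplin→Yuma: 5 × £6 = £30
Total = 150 + 240 + 270 + 30 = £690.
(Supply check: Vail ships 30; Boise ships 80; Joplin ships 50.)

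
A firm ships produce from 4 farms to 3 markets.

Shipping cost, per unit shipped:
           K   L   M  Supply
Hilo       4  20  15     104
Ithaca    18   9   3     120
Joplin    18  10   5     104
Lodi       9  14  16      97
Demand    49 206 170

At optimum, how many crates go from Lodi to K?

The minimum-cost plan:
  Hilo→K: 49 crates
  Hilo→L: 55 crates
  Ithaca→M: 120 crates
  Joplin→L: 54 crates
  Joplin→M: 50 crates
  Lodi→L: 97 crates
Total cost = 3804.
The route Lodi→K is not used.

0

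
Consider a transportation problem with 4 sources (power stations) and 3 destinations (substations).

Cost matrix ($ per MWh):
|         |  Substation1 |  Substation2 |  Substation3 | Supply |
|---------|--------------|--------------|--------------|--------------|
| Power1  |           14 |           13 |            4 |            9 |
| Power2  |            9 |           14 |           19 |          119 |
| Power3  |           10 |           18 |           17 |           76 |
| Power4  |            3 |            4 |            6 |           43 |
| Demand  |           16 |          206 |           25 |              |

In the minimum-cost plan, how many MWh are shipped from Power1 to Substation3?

9

Optimal shipments:
  Power1->Substation3: 9 MWh
  Power2->Substation2: 119 MWh
  Power3->Substation1: 16 MWh
  Power3->Substation2: 44 MWh
  Power3->Substation3: 16 MWh
  Power4->Substation2: 43 MWh
Total cost = $3098.
So Power1→Substation3 carries 9 MWh.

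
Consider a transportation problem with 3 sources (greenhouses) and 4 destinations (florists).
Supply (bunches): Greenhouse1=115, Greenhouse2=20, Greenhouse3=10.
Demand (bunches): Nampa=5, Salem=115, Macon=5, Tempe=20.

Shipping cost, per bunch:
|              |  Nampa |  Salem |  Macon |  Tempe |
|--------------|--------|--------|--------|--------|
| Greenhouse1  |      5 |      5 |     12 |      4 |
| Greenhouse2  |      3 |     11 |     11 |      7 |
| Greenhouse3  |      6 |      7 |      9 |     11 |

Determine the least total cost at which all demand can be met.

One minimum-cost allocation:
  Greenhouse1→Salem: 110 bunches
  Greenhouse1→Tempe: 5 bunches
  Greenhouse2→Nampa: 5 bunches
  Greenhouse2→Tempe: 15 bunches
  Greenhouse3→Salem: 5 bunches
  Greenhouse3→Macon: 5 bunches
Total cost = 770.

770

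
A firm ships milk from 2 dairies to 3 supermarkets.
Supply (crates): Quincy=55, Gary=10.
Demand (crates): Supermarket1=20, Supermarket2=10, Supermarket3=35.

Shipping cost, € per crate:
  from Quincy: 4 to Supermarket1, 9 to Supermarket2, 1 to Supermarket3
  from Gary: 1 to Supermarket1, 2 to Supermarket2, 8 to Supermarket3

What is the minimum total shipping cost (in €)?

135

A cheapest plan:
  Quincy–Supermarket1: 20 × €4 = €80
  Quincy–Supermarket3: 35 × €1 = €35
  Gary–Supermarket2: 10 × €2 = €20
Total = 80 + 35 + 20 = €135.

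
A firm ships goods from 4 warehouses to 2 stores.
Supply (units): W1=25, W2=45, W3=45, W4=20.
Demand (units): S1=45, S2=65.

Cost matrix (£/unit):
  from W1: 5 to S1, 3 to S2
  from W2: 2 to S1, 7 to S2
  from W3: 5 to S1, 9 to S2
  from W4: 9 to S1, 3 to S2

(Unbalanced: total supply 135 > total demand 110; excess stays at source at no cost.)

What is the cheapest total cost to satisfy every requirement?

A cheapest plan:
  W1–S2: 25 units
  W2–S1: 45 units
  W3–S2: 20 units
  W4–S2: 20 units
Total cost = £405.

405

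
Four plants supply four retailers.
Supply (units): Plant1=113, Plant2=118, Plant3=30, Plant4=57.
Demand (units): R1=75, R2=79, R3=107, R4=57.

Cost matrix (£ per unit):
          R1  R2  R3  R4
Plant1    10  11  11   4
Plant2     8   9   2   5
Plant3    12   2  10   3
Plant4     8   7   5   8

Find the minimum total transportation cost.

1557

An optimal shipping plan:
  Plant1 to R1: 56 units
  Plant1 to R4: 57 units
  Plant2 to R1: 11 units
  Plant2 to R3: 107 units
  Plant3 to R2: 30 units
  Plant4 to R1: 8 units
  Plant4 to R2: 49 units
Total cost = £1557.
(Supply check: Plant1 ships 113; Plant2 ships 118; Plant3 ships 30; Plant4 ships 57.)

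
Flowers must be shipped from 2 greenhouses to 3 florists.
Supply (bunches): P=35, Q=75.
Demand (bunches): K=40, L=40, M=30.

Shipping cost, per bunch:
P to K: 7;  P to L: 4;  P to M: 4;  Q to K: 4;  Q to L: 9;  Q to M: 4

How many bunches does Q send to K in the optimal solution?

Solving gives:
  P–L: 35 bunches
  Q–K: 40 bunches
  Q–L: 5 bunches
  Q–M: 30 bunches
Total cost = 465.
So Q→K carries 40 bunches.

40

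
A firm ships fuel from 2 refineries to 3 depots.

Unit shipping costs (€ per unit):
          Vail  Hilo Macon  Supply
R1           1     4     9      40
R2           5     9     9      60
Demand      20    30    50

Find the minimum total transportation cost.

630

Optimal allocation:
  R1 to Vail: 10 × €1 = €10
  R1 to Hilo: 30 × €4 = €120
  R2 to Vail: 10 × €5 = €50
  R2 to Macon: 50 × €9 = €450
Total = 10 + 120 + 50 + 450 = €630.
(Supply check: R1 ships 40; R2 ships 60.)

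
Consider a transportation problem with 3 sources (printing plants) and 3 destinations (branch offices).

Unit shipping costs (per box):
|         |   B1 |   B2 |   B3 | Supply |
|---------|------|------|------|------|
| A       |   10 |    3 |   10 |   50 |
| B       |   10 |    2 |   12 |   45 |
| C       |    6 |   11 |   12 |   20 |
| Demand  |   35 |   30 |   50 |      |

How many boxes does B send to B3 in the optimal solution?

Optimal shipments:
  A to B3: 50 × 10 = 500
  B to B1: 15 × 10 = 150
  B to B2: 30 × 2 = 60
  C to B1: 20 × 6 = 120
Total cost = 830.
The route B→B3 is not used.

0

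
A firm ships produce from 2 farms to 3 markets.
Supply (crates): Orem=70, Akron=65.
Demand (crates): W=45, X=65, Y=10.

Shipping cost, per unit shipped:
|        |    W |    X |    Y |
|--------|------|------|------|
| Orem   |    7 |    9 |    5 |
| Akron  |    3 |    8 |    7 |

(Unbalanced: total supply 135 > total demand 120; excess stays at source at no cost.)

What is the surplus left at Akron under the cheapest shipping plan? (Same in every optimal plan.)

An optimal plan:
  Orem→X: 45 × 9 = 405
  Orem→Y: 10 × 5 = 50
  Akron→W: 45 × 3 = 135
  Akron→X: 20 × 8 = 160
Total cost = 750.
Akron ships 65 of its 65, leaving 0.

0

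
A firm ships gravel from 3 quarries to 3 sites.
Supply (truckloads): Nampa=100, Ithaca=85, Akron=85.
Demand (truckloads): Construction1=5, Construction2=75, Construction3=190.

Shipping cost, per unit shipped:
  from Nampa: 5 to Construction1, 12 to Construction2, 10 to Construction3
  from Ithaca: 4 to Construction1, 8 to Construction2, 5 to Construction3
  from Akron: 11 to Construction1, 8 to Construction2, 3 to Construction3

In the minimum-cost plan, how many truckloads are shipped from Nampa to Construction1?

5

Solving gives:
  Nampa to Construction1: 5 × 5 = 25
  Nampa to Construction2: 75 × 12 = 900
  Nampa to Construction3: 20 × 10 = 200
  Ithaca to Construction3: 85 × 5 = 425
  Akron to Construction3: 85 × 3 = 255
Total cost = 1805.
So Nampa→Construction1 carries 5 truckloads.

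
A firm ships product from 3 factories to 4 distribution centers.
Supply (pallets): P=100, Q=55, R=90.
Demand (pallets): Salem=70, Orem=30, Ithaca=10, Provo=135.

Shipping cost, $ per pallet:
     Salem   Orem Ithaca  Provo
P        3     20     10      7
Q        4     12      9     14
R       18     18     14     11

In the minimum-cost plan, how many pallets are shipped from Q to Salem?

The minimum-cost plan:
  P to Salem: 55 × $3 = $165
  P to Provo: 45 × $7 = $315
  Q to Salem: 15 × $4 = $60
  Q to Orem: 30 × $12 = $360
  Q to Ithaca: 10 × $9 = $90
  R to Provo: 90 × $11 = $990
Total cost = $1980.
So Q→Salem carries 15 pallets.

15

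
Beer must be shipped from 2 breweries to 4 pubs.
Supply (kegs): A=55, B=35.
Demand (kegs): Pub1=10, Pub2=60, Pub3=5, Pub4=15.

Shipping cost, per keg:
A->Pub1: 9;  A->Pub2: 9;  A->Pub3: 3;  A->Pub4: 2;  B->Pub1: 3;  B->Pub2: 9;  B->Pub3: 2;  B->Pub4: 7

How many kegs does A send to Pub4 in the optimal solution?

15

The minimum-cost plan:
  A->Pub2: 40 × 9 = 360
  A->Pub4: 15 × 2 = 30
  B->Pub1: 10 × 3 = 30
  B->Pub2: 20 × 9 = 180
  B->Pub3: 5 × 2 = 10
Total cost = 610.
So A→Pub4 carries 15 kegs.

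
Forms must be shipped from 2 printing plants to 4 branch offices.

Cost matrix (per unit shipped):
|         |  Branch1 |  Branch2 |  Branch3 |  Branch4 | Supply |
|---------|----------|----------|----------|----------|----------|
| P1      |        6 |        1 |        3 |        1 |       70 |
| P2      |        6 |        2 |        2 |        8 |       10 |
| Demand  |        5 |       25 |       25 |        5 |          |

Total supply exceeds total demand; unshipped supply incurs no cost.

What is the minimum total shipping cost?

A cheapest plan:
  P1→Branch1: 5 × 6 = 30
  P1→Branch2: 25 × 1 = 25
  P1→Branch3: 15 × 3 = 45
  P1→Branch4: 5 × 1 = 5
  P2→Branch3: 10 × 2 = 20
Total = 30 + 25 + 45 + 5 + 20 = 125.

125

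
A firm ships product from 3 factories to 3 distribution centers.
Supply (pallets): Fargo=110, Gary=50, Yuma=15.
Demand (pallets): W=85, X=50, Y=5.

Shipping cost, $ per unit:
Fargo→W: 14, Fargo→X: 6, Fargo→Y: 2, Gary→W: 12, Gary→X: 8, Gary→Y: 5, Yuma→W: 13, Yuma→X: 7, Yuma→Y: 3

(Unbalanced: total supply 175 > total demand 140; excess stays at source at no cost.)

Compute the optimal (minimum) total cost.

Optimal allocation:
  Fargo->W: 20 × $14 = $280
  Fargo->X: 50 × $6 = $300
  Fargo->Y: 5 × $2 = $10
  Gary->W: 50 × $12 = $600
  Yuma->W: 15 × $13 = $195
Total = 280 + 300 + 10 + 600 + 195 = $1385.

1385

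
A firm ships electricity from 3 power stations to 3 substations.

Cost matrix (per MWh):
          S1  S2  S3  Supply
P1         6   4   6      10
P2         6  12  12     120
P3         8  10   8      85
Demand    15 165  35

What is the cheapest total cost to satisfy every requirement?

2170

One minimum-cost allocation:
  P1->S2: 10 MWh
  P2->S1: 15 MWh
  P2->S2: 105 MWh
  P3->S2: 50 MWh
  P3->S3: 35 MWh
Total cost = 2170.
(Supply check: P1 ships 10; P2 ships 120; P3 ships 85.)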